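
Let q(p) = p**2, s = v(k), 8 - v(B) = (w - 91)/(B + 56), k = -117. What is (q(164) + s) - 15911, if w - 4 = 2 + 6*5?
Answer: 670518/61 ≈ 10992.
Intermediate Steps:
w = 36 (w = 4 + (2 + 6*5) = 4 + (2 + 30) = 4 + 32 = 36)
v(B) = 8 + 55/(56 + B) (v(B) = 8 - (36 - 91)/(B + 56) = 8 - (-55)/(56 + B) = 8 + 55/(56 + B))
s = 433/61 (s = (503 + 8*(-117))/(56 - 117) = (503 - 936)/(-61) = -1/61*(-433) = 433/61 ≈ 7.0984)
(q(164) + s) - 15911 = (164**2 + 433/61) - 15911 = (26896 + 433/61) - 15911 = 1641089/61 - 15911 = 670518/61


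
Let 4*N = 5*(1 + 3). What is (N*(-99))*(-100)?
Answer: 49500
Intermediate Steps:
N = 5 (N = (5*(1 + 3))/4 = (5*4)/4 = (1/4)*20 = 5)
(N*(-99))*(-100) = (5*(-99))*(-100) = -495*(-100) = 49500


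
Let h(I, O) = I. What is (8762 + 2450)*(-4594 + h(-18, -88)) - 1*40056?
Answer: -51749800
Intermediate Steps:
(8762 + 2450)*(-4594 + h(-18, -88)) - 1*40056 = (8762 + 2450)*(-4594 - 18) - 1*40056 = 11212*(-4612) - 40056 = -51709744 - 40056 = -51749800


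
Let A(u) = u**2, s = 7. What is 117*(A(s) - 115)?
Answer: -7722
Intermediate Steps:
117*(A(s) - 115) = 117*(7**2 - 115) = 117*(49 - 115) = 117*(-66) = -7722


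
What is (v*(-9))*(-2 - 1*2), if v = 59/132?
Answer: 177/11 ≈ 16.091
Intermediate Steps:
v = 59/132 (v = 59*(1/132) = 59/132 ≈ 0.44697)
(v*(-9))*(-2 - 1*2) = ((59/132)*(-9))*(-2 - 1*2) = -177*(-2 - 2)/44 = -177/44*(-4) = 177/11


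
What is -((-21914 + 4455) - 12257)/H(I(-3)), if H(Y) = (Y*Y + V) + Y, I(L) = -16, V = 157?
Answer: 29716/397 ≈ 74.851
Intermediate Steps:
H(Y) = 157 + Y + Y² (H(Y) = (Y*Y + 157) + Y = (Y² + 157) + Y = (157 + Y²) + Y = 157 + Y + Y²)
-((-21914 + 4455) - 12257)/H(I(-3)) = -((-21914 + 4455) - 12257)/(157 - 16 + (-16)²) = -(-17459 - 12257)/(157 - 16 + 256) = -(-29716)/397 = -1*(-29716/397) = 29716/397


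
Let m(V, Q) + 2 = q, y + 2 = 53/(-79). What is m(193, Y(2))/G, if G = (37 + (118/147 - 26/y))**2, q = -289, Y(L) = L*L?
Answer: -279957798099/2174047036225 ≈ -0.12877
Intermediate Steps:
Y(L) = L**2
y = -211/79 (y = -2 + 53/(-79) = -2 + 53*(-1/79) = -2 - 53/79 = -211/79 ≈ -2.6709)
G = 2174047036225/962054289 (G = (37 + (118/147 - 26/(-211/79)))**2 = (37 + (118*(1/147) - 26*(-79/211)))**2 = (37 + (118/147 + 2054/211))**2 = (37 + 326836/31017)**2 = (1474465/31017)**2 = 2174047036225/962054289 ≈ 2259.8)
m(V, Q) = -291 (m(V, Q) = -2 - 289 = -291)
m(193, Y(2))/G = -291/2174047036225/962054289 = -291*962054289/2174047036225 = -279957798099/2174047036225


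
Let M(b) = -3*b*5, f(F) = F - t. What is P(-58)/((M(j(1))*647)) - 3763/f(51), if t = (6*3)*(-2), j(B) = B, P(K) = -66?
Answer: -12171391/281445 ≈ -43.246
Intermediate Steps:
t = -36 (t = 18*(-2) = -36)
f(F) = 36 + F (f(F) = F - 1*(-36) = F + 36 = 36 + F)
M(b) = -15*b
P(-58)/((M(j(1))*647)) - 3763/f(51) = -66/(-15*1*647) - 3763/(36 + 51) = -66/((-15*647)) - 3763/87 = -66/(-9705) - 3763*1/87 = -66*(-1/9705) - 3763/87 = 22/3235 - 3763/87 = -12171391/281445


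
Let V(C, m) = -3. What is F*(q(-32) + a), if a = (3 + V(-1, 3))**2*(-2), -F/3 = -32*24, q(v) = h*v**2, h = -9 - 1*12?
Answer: -49545216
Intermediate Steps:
h = -21 (h = -9 - 12 = -21)
q(v) = -21*v**2
F = 2304 (F = -(-96)*24 = -3*(-768) = 2304)
a = 0 (a = (3 - 3)**2*(-2) = 0**2*(-2) = 0*(-2) = 0)
F*(q(-32) + a) = 2304*(-21*(-32)**2 + 0) = 2304*(-21*1024 + 0) = 2304*(-21504 + 0) = 2304*(-21504) = -49545216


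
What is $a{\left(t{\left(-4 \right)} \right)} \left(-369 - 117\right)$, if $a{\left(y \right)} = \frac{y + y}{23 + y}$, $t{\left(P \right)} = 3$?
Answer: $- \frac{1458}{13} \approx -112.15$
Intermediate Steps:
$a{\left(y \right)} = \frac{2 y}{23 + y}$
$a{\left(t{\left(-4 \right)} \right)} \left(-369 - 117\right) = 2 \cdot 3 \frac{1}{23 + 3} \left(-369 - 117\right) = 2 \cdot 3 \cdot \frac{1}{26} \left(-486\right) = \frac{3}{13} \left(-486\right) = - \frac{1458}{13}$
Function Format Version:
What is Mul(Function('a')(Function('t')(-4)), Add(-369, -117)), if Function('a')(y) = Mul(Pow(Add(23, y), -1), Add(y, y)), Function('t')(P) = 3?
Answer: Rational(-1458, 13) ≈ -112.15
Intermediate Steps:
Function('a')(y) = Mul(2, y, Pow(Add(23, y), -1)) (Function('a')(y) = Mul(Pow(Add(23, y), -1), Mul(2, y)) = Mul(2, y, Pow(Add(23, y), -1)))
Mul(Function('a')(Function('t')(-4)), Add(-369, -117)) = Mul(Mul(2, 3, Pow(Add(23, 3), -1)), Add(-369, -117)) = Mul(Mul(2, 3, Pow(26, -1)), -486) = Mul(Mul(2, 3, Rational(1, 26)), -486) = Mul(Rational(3, 13), -486) = Rational(-1458, 13)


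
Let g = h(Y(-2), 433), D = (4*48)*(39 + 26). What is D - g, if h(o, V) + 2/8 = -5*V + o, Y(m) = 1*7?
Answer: 58553/4 ≈ 14638.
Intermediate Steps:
Y(m) = 7
h(o, V) = -1/4 + o - 5*V (h(o, V) = -1/4 + (-5*V + o) = -1/4 + (o - 5*V) = -1/4 + o - 5*V)
D = 12480 (D = 192*65 = 12480)
g = -8633/4 (g = -1/4 + 7 - 5*433 = -1/4 + 7 - 2165 = -8633/4 ≈ -2158.3)
D - g = 12480 - 1*(-8633/4) = 12480 + 8633/4 = 58553/4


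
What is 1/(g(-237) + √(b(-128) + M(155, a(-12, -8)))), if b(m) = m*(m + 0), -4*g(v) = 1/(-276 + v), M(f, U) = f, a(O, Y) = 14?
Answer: -2052/69640833455 + 4210704*√16539/69640833455 ≈ 0.0077758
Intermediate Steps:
g(v) = -1/(4*(-276 + v))
b(m) = m² (b(m) = m*m = m²)
1/(g(-237) + √(b(-128) + M(155, a(-12, -8)))) = 1/(-1/(-1104 + 4*(-237)) + √((-128)² + 155)) = 1/(-1/(-1104 - 948) + √(16384 + 155)) = 1/(-1/(-2052) + √16539) = 1/(-1*(-1/2052) + √16539) = 1/(1/2052 + √16539)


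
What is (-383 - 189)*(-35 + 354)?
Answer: -182468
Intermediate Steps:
(-383 - 189)*(-35 + 354) = -572*319 = -182468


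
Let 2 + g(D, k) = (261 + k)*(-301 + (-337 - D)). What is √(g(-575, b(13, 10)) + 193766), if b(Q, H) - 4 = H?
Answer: √176439 ≈ 420.05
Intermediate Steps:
b(Q, H) = 4 + H
g(D, k) = -2 + (-638 - D)*(261 + k) (g(D, k) = -2 + (261 + k)*(-301 + (-337 - D)) = -2 + (261 + k)*(-638 - D) = -2 + (-638 - D)*(261 + k))
√(g(-575, b(13, 10)) + 193766) = √((-166520 - 638*(4 + 10) - 261*(-575) - 1*(-575)*(4 + 10)) + 193766) = √((-166520 - 638*14 + 150075 - 1*(-575)*14) + 193766) = √((-166520 - 8932 + 150075 + 8050) + 193766) = √(-17327 + 193766) = √176439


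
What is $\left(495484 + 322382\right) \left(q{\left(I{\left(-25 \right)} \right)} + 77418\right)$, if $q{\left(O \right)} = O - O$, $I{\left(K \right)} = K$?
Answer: $63317549988$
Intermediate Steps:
$q{\left(O \right)} = 0$
$\left(495484 + 322382\right) \left(q{\left(I{\left(-25 \right)} \right)} + 77418\right) = \left(495484 + 322382\right) \left(0 + 77418\right) = 817866 \cdot 77418 = 63317549988$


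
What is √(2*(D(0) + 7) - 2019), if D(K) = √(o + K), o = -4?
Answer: √(-2005 + 4*I) ≈ 0.0447 + 44.777*I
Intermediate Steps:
D(K) = √(-4 + K)
√(2*(D(0) + 7) - 2019) = √(2*(√(-4 + 0) + 7) - 2019) = √(2*(√(-4) + 7) - 2019) = √(2*(2*I + 7) - 2019) = √(2*(7 + 2*I) - 2019) = √((14 + 4*I) - 2019) = √(-2005 + 4*I)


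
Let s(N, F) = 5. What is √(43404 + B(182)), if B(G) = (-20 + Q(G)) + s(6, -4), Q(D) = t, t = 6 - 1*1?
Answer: √43394 ≈ 208.31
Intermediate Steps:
t = 5 (t = 6 - 1 = 5)
Q(D) = 5
B(G) = -10 (B(G) = (-20 + 5) + 5 = -15 + 5 = -10)
√(43404 + B(182)) = √(43404 - 10) = √43394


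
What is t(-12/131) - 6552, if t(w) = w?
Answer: -858324/131 ≈ -6552.1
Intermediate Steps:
t(-12/131) - 6552 = -12/131 - 6552 = -858324/131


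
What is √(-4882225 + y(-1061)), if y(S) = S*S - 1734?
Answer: 9*I*√46398 ≈ 1938.6*I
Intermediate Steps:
y(S) = -1734 + S² (y(S) = S² - 1734 = -1734 + S²)
√(-4882225 + y(-1061)) = √(-4882225 + (-1734 + (-1061)²)) = √(-4882225 + (-1734 + 1125721)) = √(-4882225 + 1123987) = √(-3758238) = 9*I*√46398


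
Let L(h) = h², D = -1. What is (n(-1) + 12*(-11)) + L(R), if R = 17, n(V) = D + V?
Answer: 155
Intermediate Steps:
n(V) = -1 + V
(n(-1) + 12*(-11)) + L(R) = ((-1 - 1) + 12*(-11)) + 17² = (-2 - 132) + 289 = -134 + 289 = 155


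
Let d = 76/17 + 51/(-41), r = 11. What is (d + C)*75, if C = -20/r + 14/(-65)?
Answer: 8918955/99671 ≈ 89.484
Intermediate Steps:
d = 2249/697 (d = 76*(1/17) + 51*(-1/41) = 76/17 - 51/41 = 2249/697 ≈ 3.2267)
C = -1454/715 (C = -20/11 + 14/(-65) = -20*1/11 + 14*(-1/65) = -20/11 - 14/65 = -1454/715 ≈ -2.0336)
(d + C)*75 = (2249/697 - 1454/715)*75 = (594597/498355)*75 = 8918955/99671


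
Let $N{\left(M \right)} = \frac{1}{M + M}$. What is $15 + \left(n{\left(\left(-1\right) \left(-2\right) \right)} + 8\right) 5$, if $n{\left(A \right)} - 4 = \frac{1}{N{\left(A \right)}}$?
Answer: $95$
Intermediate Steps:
$N{\left(M \right)} = \frac{1}{2 M}$
$n{\left(A \right)} = 4 + 2 A$ ($n{\left(A \right)} = 4 + \frac{1}{\frac{1}{2} \frac{1}{A}} = 4 + 2 A$)
$15 + \left(n{\left(\left(-1\right) \left(-2\right) \right)} + 8\right) 5 = 15 + \left(\left(4 + 2 \left(\left(-1\right) \left(-2\right)\right)\right) + 8\right) 5 = 15 + \left(\left(4 + 2 \cdot 2\right) + 8\right) 5 = 15 + \left(\left(4 + 4\right) + 8\right) 5 = 15 + \left(8 + 8\right) 5 = 15 + 16 \cdot 5 = 15 + 80 = 95$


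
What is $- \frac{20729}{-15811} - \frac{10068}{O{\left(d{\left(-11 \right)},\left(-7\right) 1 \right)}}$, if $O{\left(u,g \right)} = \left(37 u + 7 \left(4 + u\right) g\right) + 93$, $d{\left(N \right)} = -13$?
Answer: $- \frac{158086511}{837983} \approx -188.65$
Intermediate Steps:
$O{\left(u,g \right)} = 93 + 37 u + g \left(28 + 7 u\right)$ ($O{\left(u,g \right)} = \left(37 u + \left(28 + 7 u\right) g\right) + 93 = \left(37 u + g \left(28 + 7 u\right)\right) + 93 = 93 + 37 u + g \left(28 + 7 u\right)$)
$- \frac{20729}{-15811} - \frac{10068}{O{\left(d{\left(-11 \right)},\left(-7\right) 1 \right)}} = - \frac{20729}{-15811} - \frac{10068}{93 + 28 \left(\left(-7\right) 1\right) + 37 \left(-13\right) + 7 \left(\left(-7\right) 1\right) \left(-13\right)} = \left(-20729\right) \left(- \frac{1}{15811}\right) - \frac{10068}{93 + 28 \left(-7\right) - 481 + 7 \left(-7\right) \left(-13\right)} = \frac{20729}{15811} - \frac{10068}{93 - 196 - 481 + 637} = \frac{20729}{15811} - \frac{10068}{53} = - \frac{158086511}{837983}$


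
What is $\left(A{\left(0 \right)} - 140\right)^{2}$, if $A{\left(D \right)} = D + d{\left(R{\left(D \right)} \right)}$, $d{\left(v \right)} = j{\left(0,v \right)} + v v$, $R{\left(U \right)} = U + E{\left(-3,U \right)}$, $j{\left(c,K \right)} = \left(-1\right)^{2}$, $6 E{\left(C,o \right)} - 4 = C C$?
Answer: $\frac{23377225}{1296} \approx 18038.0$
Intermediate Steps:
$E{\left(C,o \right)} = \frac{2}{3} + \frac{C^{2}}{6}$ ($E{\left(C,o \right)} = \frac{2}{3} + \frac{C C}{6} = \frac{2}{3} + \frac{C^{2}}{6}$)
$j{\left(c,K \right)} = 1$
$R{\left(U \right)} = \frac{13}{6} + U$ ($R{\left(U \right)} = U + \left(\frac{2}{3} + \frac{\left(-3\right)^{2}}{6}\right) = U + \left(\frac{2}{3} + \frac{1}{6} \cdot 9\right) = U + \left(\frac{2}{3} + \frac{3}{2}\right) = U + \frac{13}{6} = \frac{13}{6} + U$)
$d{\left(v \right)} = 1 + v^{2}$ ($d{\left(v \right)} = 1 + v v = 1 + v^{2}$)
$A{\left(D \right)} = 1 + D + \left(\frac{13}{6} + D\right)^{2}$ ($A{\left(D \right)} = D + \left(1 + \left(\frac{13}{6} + D\right)^{2}\right) = 1 + D + \left(\frac{13}{6} + D\right)^{2}$)
$\left(A{\left(0 \right)} - 140\right)^{2} = \left(\left(\frac{205}{36} + 0^{2} + \frac{16}{3} \cdot 0\right) - 140\right)^{2} = \left(\left(\frac{205}{36} + 0 + 0\right) - 140\right)^{2} = \left(\frac{205}{36} - 140\right)^{2} = \left(- \frac{4835}{36}\right)^{2} = \frac{23377225}{1296}$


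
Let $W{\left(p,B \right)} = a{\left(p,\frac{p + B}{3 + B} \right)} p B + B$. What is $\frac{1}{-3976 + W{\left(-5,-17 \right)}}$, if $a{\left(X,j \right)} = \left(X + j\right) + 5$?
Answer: $- \frac{7}{27016} \approx -0.00025911$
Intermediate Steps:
$a{\left(X,j \right)} = 5 + X + j$
$W{\left(p,B \right)} = B + B p \left(5 + p + \frac{B + p}{3 + B}\right)$ ($W{\left(p,B \right)} = \left(5 + p + \frac{p + B}{3 + B}\right) p B + B = \left(5 + p + \frac{B + p}{3 + B}\right) p B + B = p \left(5 + p + \frac{B + p}{3 + B}\right) B + B = B p \left(5 + p + \frac{B + p}{3 + B}\right) + B = B + B p \left(5 + p + \frac{B + p}{3 + B}\right)$)
$\frac{1}{-3976 + W{\left(-5,-17 \right)}} = \frac{1}{-3976 - \frac{17 \left(3 - 17 - 5 \left(-17 - 5 + \left(3 - 17\right) \left(5 - 5\right)\right)\right)}{3 - 17}} = \frac{1}{-3976 - \frac{17 \left(3 - 17 - 5 \left(-17 - 5 - 0\right)\right)}{-14}} = \frac{1}{-3976 - - \frac{17 \left(3 - 17 - 5 \left(-17 - 5 + 0\right)\right)}{14}} = \frac{1}{-3976 - - \frac{17 \left(3 - 17 - -110\right)}{14}} = \frac{1}{-3976 - - \frac{17 \left(3 - 17 + 110\right)}{14}} = \frac{1}{-3976 - \left(- \frac{17}{14}\right) 96} = \frac{1}{-3976 + \frac{816}{7}} = \frac{1}{- \frac{27016}{7}} = - \frac{7}{27016}$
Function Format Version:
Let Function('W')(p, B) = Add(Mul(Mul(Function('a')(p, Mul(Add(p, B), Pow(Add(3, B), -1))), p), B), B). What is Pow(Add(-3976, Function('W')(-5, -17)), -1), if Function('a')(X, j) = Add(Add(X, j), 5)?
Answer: Rational(-7, 27016) ≈ -0.00025911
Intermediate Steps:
Function('a')(X, j) = Add(5, X, j)
Function('W')(p, B) = Add(B, Mul(B, p, Add(5, p, Mul(Pow(Add(3, B), -1), Add(B, p))))) (Function('W')(p, B) = Add(Mul(Mul(Add(5, p, Mul(Add(p, B), Pow(Add(3, B), -1))), p), B), B) = Add(Mul(Mul(Add(5, p, Mul(Add(B, p), Pow(Add(3, B), -1))), p), B), B) = Add(Mul(Mul(Add(5, p, Mul(Pow(Add(3, B), -1), Add(B, p))), p), B), B) = Add(Mul(Mul(p, Add(5, p, Mul(Pow(Add(3, B), -1), Add(B, p)))), B), B) = Add(Mul(B, p, Add(5, p, Mul(Pow(Add(3, B), -1), Add(B, p)))), B) = Add(B, Mul(B, p, Add(5, p, Mul(Pow(Add(3, B), -1), Add(B, p))))))
Pow(Add(-3976, Function('W')(-5, -17)), -1) = Pow(Add(-3976, Mul(-17, Pow(Add(3, -17), -1), Add(3, -17, Mul(-5, Add(-17, -5, Mul(Add(3, -17), Add(5, -5))))))), -1) = Pow(Add(-3976, Mul(-17, Pow(-14, -1), Add(3, -17, Mul(-5, Add(-17, -5, Mul(-14, 0)))))), -1) = Pow(Add(-3976, Mul(-17, Rational(-1, 14), Add(3, -17, Mul(-5, Add(-17, -5, 0))))), -1) = Pow(Add(-3976, Mul(-17, Rational(-1, 14), Add(3, -17, Mul(-5, -22)))), -1) = Pow(Add(-3976, Mul(-17, Rational(-1, 14), Add(3, -17, 110))), -1) = Pow(Add(-3976, Mul(-17, Rational(-1, 14), 96)), -1) = Pow(Add(-3976, Rational(816, 7)), -1) = Pow(Rational(-27016, 7), -1) = Rational(-7, 27016)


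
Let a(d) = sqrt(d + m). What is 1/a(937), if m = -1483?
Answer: -I*sqrt(546)/546 ≈ -0.042796*I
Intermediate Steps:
a(d) = sqrt(-1483 + d) (a(d) = sqrt(d - 1483) = sqrt(-1483 + d))
1/a(937) = 1/(sqrt(-1483 + 937)) = 1/(sqrt(-546)) = 1/(I*sqrt(546)) = -I*sqrt(546)/546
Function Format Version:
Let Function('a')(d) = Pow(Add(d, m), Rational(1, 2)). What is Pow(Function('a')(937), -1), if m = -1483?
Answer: Mul(Rational(-1, 546), I, Pow(546, Rational(1, 2))) ≈ Mul(-0.042796, I)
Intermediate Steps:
Function('a')(d) = Pow(Add(-1483, d), Rational(1, 2)) (Function('a')(d) = Pow(Add(d, -1483), Rational(1, 2)) = Pow(Add(-1483, d), Rational(1, 2)))
Pow(Function('a')(937), -1) = Pow(Pow(Add(-1483, 937), Rational(1, 2)), -1) = Pow(Pow(-546, Rational(1, 2)), -1) = Pow(Mul(I, Pow(546, Rational(1, 2))), -1) = Mul(Rational(-1, 546), I, Pow(546, Rational(1, 2)))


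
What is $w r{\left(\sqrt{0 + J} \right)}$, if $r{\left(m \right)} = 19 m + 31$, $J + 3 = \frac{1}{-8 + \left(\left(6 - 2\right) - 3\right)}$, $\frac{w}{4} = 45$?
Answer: $5580 + \frac{3420 i \sqrt{154}}{7} \approx 5580.0 + 6063.0 i$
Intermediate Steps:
$w = 180$ ($w = 4 \cdot 45 = 180$)
$J = - \frac{22}{7}$ ($J = -3 + \frac{1}{-8 + \left(\left(6 - 2\right) - 3\right)} = -3 + \frac{1}{-8 + \left(4 - 3\right)} = -3 + \frac{1}{-8 + 1} = -3 + \frac{1}{-7} = -3 - \frac{1}{7} = - \frac{22}{7} \approx -3.1429$)
$r{\left(m \right)} = 31 + 19 m$
$w r{\left(\sqrt{0 + J} \right)} = 180 \left(31 + 19 \sqrt{0 - \frac{22}{7}}\right) = 180 \left(31 + 19 \sqrt{- \frac{22}{7}}\right) = 180 \left(31 + 19 \frac{i \sqrt{154}}{7}\right) = 180 \left(31 + \frac{19 i \sqrt{154}}{7}\right) = 5580 + \frac{3420 i \sqrt{154}}{7}$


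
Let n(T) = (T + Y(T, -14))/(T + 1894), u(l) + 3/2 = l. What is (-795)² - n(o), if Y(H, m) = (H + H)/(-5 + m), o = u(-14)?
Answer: 2653873006/4199 ≈ 6.3203e+5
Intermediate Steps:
u(l) = -3/2 + l
o = -31/2 (o = -3/2 - 14 = -31/2 ≈ -15.500)
Y(H, m) = 2*H/(-5 + m) (Y(H, m) = (2*H)/(-5 + m) = 2*H/(-5 + m))
n(T) = 17*T/(19*(1894 + T)) (n(T) = (T + 2*T/(-5 - 14))/(T + 1894) = (T + 2*T/(-19))/(1894 + T) = (T + 2*T*(-1/19))/(1894 + T) = (T - 2*T/19)/(1894 + T) = (17*T/19)/(1894 + T) = 17*T/(19*(1894 + T)))
(-795)² - n(o) = (-795)² - 17*(-31)/(19*2*(1894 - 31/2)) = 632025 - 17*(-31)/(19*2*3757/2) = 632025 - 17*(-31)*2/(19*2*3757) = 632025 - 1*(-31/4199) = 632025 + 31/4199 = 2653873006/4199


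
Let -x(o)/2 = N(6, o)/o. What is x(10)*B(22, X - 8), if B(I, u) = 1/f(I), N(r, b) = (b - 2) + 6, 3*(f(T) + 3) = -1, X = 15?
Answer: 21/25 ≈ 0.84000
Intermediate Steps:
f(T) = -10/3 (f(T) = -3 + (1/3)*(-1) = -3 - 1/3 = -10/3)
N(r, b) = 4 + b (N(r, b) = (-2 + b) + 6 = 4 + b)
B(I, u) = -3/10 (B(I, u) = 1/(-10/3) = -3/10)
x(o) = -2*(4 + o)/o
x(10)*B(22, X - 8) = (-2 - 8/10)*(-3/10) = (-2 - 8*1/10)*(-3/10) = (-2 - 4/5)*(-3/10) = -14/5*(-3/10) = 21/25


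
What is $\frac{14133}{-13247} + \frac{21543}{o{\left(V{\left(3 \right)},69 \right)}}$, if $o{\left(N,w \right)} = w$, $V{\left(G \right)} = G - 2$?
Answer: $\frac{94801648}{304681} \approx 311.15$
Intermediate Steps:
$V{\left(G \right)} = -2 + G$
$\frac{14133}{-13247} + \frac{21543}{o{\left(V{\left(3 \right)},69 \right)}} = \frac{14133}{-13247} + \frac{21543}{69} = 14133 \left(- \frac{1}{13247}\right) + 21543 \cdot \frac{1}{69} = - \frac{14133}{13247} + \frac{7181}{23} = \frac{94801648}{304681}$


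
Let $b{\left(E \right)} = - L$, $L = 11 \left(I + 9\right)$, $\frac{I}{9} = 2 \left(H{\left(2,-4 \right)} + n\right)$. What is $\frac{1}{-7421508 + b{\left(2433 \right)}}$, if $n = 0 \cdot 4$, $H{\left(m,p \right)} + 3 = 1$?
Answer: $- \frac{1}{7421211} \approx -1.3475 \cdot 10^{-7}$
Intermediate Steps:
$H{\left(m,p \right)} = -2$ ($H{\left(m,p \right)} = -3 + 1 = -2$)
$n = 0$
$I = -36$ ($I = 9 \cdot 2 \left(-2 + 0\right) = 9 \cdot 2 \left(-2\right) = 9 \left(-4\right) = -36$)
$L = -297$ ($L = 11 \left(-36 + 9\right) = 11 \left(-27\right) = -297$)
$b{\left(E \right)} = 297$ ($b{\left(E \right)} = \left(-1\right) \left(-297\right) = 297$)
$\frac{1}{-7421508 + b{\left(2433 \right)}} = \frac{1}{-7421508 + 297} = \frac{1}{-7421211} = - \frac{1}{7421211}$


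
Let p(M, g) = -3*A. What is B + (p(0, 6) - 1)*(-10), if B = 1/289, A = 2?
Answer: 20231/289 ≈ 70.003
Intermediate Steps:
p(M, g) = -6 (p(M, g) = -3*2 = -6)
B = 1/289 ≈ 0.0034602
B + (p(0, 6) - 1)*(-10) = 1/289 + (-6 - 1)*(-10) = 1/289 - 7*(-10) = 1/289 + 70 = 20231/289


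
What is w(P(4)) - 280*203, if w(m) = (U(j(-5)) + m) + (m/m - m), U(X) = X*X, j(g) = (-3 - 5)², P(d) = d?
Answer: -52743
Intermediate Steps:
j(g) = 64 (j(g) = (-8)² = 64)
U(X) = X²
w(m) = 4097 (w(m) = (64² + m) + (m/m - m) = (4096 + m) + (1 - m) = 4097)
w(P(4)) - 280*203 = 4097 - 280*203 = 4097 - 56840 = -52743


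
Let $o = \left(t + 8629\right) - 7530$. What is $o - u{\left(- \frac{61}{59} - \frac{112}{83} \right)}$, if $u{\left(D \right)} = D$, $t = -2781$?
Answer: $- \frac{8225083}{4897} \approx -1679.6$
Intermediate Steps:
$o = -1682$ ($o = \left(-2781 + 8629\right) - 7530 = 5848 - 7530 = -1682$)
$o - u{\left(- \frac{61}{59} - \frac{112}{83} \right)} = -1682 - \left(- \frac{61}{59} - \frac{112}{83}\right) = -1682 - - \frac{11671}{4897} = -1682 + \frac{11671}{4897} = - \frac{8225083}{4897}$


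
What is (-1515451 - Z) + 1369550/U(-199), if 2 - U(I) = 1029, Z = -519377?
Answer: -78795196/79 ≈ -9.9741e+5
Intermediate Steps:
U(I) = -1027 (U(I) = 2 - 1*1029 = 2 - 1029 = -1027)
(-1515451 - Z) + 1369550/U(-199) = (-1515451 - 1*(-519377)) + 1369550/(-1027) = (-1515451 + 519377) + 1369550*(-1/1027) = -996074 - 105350/79 = -78795196/79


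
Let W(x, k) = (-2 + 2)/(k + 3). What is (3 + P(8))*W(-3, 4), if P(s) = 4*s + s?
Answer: 0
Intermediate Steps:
P(s) = 5*s
W(x, k) = 0 (W(x, k) = 0/(3 + k) = 0)
(3 + P(8))*W(-3, 4) = (3 + 5*8)*0 = (3 + 40)*0 = 43*0 = 0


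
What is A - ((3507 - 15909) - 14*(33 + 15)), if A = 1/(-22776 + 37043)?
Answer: 186526759/14267 ≈ 13074.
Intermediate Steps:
A = 1/14267 ≈ 7.0092e-5
A - ((3507 - 15909) - 14*(33 + 15)) = 1/14267 - ((3507 - 15909) - 14*(33 + 15)) = 1/14267 - (-12402 - 14*48) = 1/14267 - (-12402 - 672) = 1/14267 - 1*(-13074) = 1/14267 + 13074 = 186526759/14267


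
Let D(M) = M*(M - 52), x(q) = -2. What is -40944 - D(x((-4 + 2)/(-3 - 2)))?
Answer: -41052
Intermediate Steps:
D(M) = M*(-52 + M)
-40944 - D(x((-4 + 2)/(-3 - 2))) = -40944 - (-2)*(-52 - 2) = -40944 - (-2)*(-54) = -40944 - 1*108 = -40944 - 108 = -41052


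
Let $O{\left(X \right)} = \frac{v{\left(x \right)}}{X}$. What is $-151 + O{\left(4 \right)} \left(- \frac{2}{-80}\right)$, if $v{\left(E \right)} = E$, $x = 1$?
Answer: $- \frac{24159}{160} \approx -150.99$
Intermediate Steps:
$O{\left(X \right)} = \frac{1}{X}$ ($O{\left(X \right)} = 1 \frac{1}{X} = \frac{1}{X}$)
$-151 + O{\left(4 \right)} \left(- \frac{2}{-80}\right) = -151 + \frac{\left(-2\right) \frac{1}{-80}}{4} = -151 + \frac{\left(-2\right) \left(- \frac{1}{80}\right)}{4} = -151 + \frac{1}{4} \cdot \frac{1}{40} = -151 + \frac{1}{160} = - \frac{24159}{160}$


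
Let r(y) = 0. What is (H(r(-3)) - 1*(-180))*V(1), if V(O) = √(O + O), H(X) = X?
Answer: 180*√2 ≈ 254.56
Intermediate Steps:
V(O) = √2*√O (V(O) = √(2*O) = √2*√O)
(H(r(-3)) - 1*(-180))*V(1) = (0 - 1*(-180))*(√2*√1) = (0 + 180)*(√2*1) = 180*√2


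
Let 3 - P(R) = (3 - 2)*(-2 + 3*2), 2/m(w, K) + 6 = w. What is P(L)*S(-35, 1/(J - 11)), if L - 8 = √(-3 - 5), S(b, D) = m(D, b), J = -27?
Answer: 76/229 ≈ 0.33188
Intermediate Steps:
m(w, K) = 2/(-6 + w)
S(b, D) = 2/(-6 + D)
L = 8 + 2*I*√2 (L = 8 + √(-3 - 5) = 8 + √(-8) = 8 + 2*I*√2 ≈ 8.0 + 2.8284*I)
P(R) = -1 (P(R) = 3 - (3 - 2)*(-2 + 3*2) = 3 - (-2 + 6) = 3 - 4 = -1)
P(L)*S(-35, 1/(J - 11)) = -2/(-6 + 1/(-27 - 11)) = -2/(-6 + 1/(-38)) = -2/(-6 - 1/38) = -2/(-229/38) = -2*(-38)/229 = -1*(-76/229) = 76/229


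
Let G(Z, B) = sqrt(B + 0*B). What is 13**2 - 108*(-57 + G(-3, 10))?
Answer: 6325 - 108*sqrt(10) ≈ 5983.5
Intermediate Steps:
G(Z, B) = sqrt(B) (G(Z, B) = sqrt(B + 0) = sqrt(B))
13**2 - 108*(-57 + G(-3, 10)) = 13**2 - 108*(-57 + sqrt(10)) = 169 + (6156 - 108*sqrt(10)) = 6325 - 108*sqrt(10)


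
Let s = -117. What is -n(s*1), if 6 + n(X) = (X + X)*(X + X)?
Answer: -54750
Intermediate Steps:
n(X) = -6 + 4*X**2 (n(X) = -6 + (X + X)*(X + X) = -6 + (2*X)*(2*X) = -6 + 4*X**2)
-n(s*1) = -(-6 + 4*(-117*1)**2) = -(-6 + 4*(-117)**2) = -(-6 + 4*13689) = -(-6 + 54756) = -1*54750 = -54750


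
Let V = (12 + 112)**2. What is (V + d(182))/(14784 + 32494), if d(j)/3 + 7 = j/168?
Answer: 61433/189112 ≈ 0.32485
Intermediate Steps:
d(j) = -21 + j/56 (d(j) = -21 + 3*(j/168) = -21 + j/56)
V = 15376 (V = 124**2 = 15376)
(V + d(182))/(14784 + 32494) = (15376 + (-21 + (1/56)*182))/(14784 + 32494) = (15376 + (-21 + 13/4))/47278 = (15376 - 71/4)*(1/47278) = (61433/4)*(1/47278) = 61433/189112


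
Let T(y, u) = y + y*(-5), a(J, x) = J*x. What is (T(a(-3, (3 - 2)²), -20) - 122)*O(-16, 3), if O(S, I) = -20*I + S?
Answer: 8360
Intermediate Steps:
O(S, I) = S - 20*I
T(y, u) = -4*y (T(y, u) = y - 5*y = -4*y)
(T(a(-3, (3 - 2)²), -20) - 122)*O(-16, 3) = (-(-12)*(3 - 2)² - 122)*(-16 - 20*3) = (-(-12)*1² - 122)*(-16 - 60) = (-(-12) - 122)*(-76) = (-4*(-3) - 122)*(-76) = (12 - 122)*(-76) = -110*(-76) = 8360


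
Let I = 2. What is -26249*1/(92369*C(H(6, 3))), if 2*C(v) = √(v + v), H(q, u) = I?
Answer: -26249/92369 ≈ -0.28418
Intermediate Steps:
H(q, u) = 2
C(v) = √2*√v/2 (C(v) = √(v + v)/2 = √(2*v)/2 = (√2*√v)/2 = √2*√v/2)
-26249*1/(92369*C(H(6, 3))) = -26249/(92369*(√2*√2/2)) = -26249/(92369*1) = -26249/92369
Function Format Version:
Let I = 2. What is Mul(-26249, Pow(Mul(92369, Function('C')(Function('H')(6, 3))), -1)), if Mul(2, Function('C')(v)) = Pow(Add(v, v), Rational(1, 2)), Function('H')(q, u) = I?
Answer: Rational(-26249, 92369) ≈ -0.28418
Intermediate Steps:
Function('H')(q, u) = 2
Function('C')(v) = Mul(Rational(1, 2), Pow(2, Rational(1, 2)), Pow(v, Rational(1, 2))) (Function('C')(v) = Mul(Rational(1, 2), Pow(Add(v, v), Rational(1, 2))) = Mul(Rational(1, 2), Pow(Mul(2, v), Rational(1, 2))) = Mul(Rational(1, 2), Mul(Pow(2, Rational(1, 2)), Pow(v, Rational(1, 2)))) = Mul(Rational(1, 2), Pow(2, Rational(1, 2)), Pow(v, Rational(1, 2))))
Mul(-26249, Pow(Mul(92369, Function('C')(Function('H')(6, 3))), -1)) = Mul(-26249, Pow(Mul(92369, Mul(Rational(1, 2), Pow(2, Rational(1, 2)), Pow(2, Rational(1, 2)))), -1)) = Mul(-26249, Pow(Mul(92369, 1), -1)) = Mul(-26249, Pow(92369, -1)) = Mul(-26249, Rational(1, 92369)) = Rational(-26249, 92369)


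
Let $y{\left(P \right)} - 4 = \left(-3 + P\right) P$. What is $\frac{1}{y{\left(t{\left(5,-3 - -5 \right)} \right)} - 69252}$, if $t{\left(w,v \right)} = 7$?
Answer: $- \frac{1}{69220} \approx -1.4447 \cdot 10^{-5}$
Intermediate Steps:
$y{\left(P \right)} = 4 + P \left(-3 + P\right)$ ($y{\left(P \right)} = 4 + \left(-3 + P\right) P = 4 + P \left(-3 + P\right)$)
$\frac{1}{y{\left(t{\left(5,-3 - -5 \right)} \right)} - 69252} = \frac{1}{\left(4 + 7^{2} - 21\right) - 69252} = \frac{1}{\left(4 + 49 - 21\right) - 69252} = \frac{1}{32 - 69252} = \frac{1}{-69220} = - \frac{1}{69220}$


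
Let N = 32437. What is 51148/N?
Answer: 51148/32437 ≈ 1.5768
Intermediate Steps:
51148/N = 51148/32437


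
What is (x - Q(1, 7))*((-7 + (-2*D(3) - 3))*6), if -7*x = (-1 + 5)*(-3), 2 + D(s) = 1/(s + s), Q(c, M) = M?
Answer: 1406/7 ≈ 200.86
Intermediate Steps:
D(s) = -2 + 1/(2*s) (D(s) = -2 + 1/(s + s) = -2 + 1/(2*s))
x = 12/7 (x = -(-1 + 5)*(-3)/7 = -4*(-3)/7 = -1/7*(-12) = 12/7 ≈ 1.7143)
(x - Q(1, 7))*((-7 + (-2*D(3) - 3))*6) = (12/7 - 1*7)*((-7 + (-2*(-2 + (1/2)/3) - 3))*6) = (12/7 - 7)*((-7 + (-2*(-2 + (1/2)*(1/3)) - 3))*6) = -37*(-7 + (-2*(-2 + 1/6) - 3))*6/7 = -37*(-7 + (-2*(-11/6) - 3))*6/7 = -37*(-7 + (11/3 - 3))*6/7 = -37*(-7 + 2/3)*6/7 = -(-703)*6/21 = -37/7*(-38) = 1406/7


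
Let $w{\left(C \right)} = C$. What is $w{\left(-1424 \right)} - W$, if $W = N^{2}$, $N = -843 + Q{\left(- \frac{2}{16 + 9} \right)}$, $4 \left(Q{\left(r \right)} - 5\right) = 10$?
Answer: $- \frac{2797937}{4} \approx -6.9948 \cdot 10^{5}$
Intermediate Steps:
$Q{\left(r \right)} = \frac{15}{2}$ ($Q{\left(r \right)} = 5 + \frac{1}{4} \cdot 10 = 5 + \frac{5}{2} = \frac{15}{2}$)
$N = - \frac{1671}{2}$ ($N = -843 + \frac{15}{2} = - \frac{1671}{2} \approx -835.5$)
$W = \frac{2792241}{4}$ ($W = \left(- \frac{1671}{2}\right)^{2} = \frac{2792241}{4} \approx 6.9806 \cdot 10^{5}$)
$w{\left(-1424 \right)} - W = -1424 - \frac{2792241}{4} = - \frac{2797937}{4}$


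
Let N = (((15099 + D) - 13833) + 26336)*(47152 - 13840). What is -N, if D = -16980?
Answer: -353840064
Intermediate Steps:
N = 353840064 (N = (((15099 - 16980) - 13833) + 26336)*(47152 - 13840) = ((-1881 - 13833) + 26336)*33312 = (-15714 + 26336)*33312 = 10622*33312 = 353840064)
-N = -1*353840064 = -353840064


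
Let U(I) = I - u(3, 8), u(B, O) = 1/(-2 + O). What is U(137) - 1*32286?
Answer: -192895/6 ≈ -32149.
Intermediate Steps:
U(I) = -⅙ + I (U(I) = I - 1/(-2 + 8) = I - 1/6 = I - 1*⅙ = I - ⅙ = -⅙ + I)
U(137) - 1*32286 = (-⅙ + 137) - 1*32286 = 821/6 - 32286 = -192895/6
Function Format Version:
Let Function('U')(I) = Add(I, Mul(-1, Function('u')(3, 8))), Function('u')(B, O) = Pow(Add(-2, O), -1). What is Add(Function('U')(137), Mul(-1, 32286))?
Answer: Rational(-192895, 6) ≈ -32149.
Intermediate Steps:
Function('U')(I) = Add(Rational(-1, 6), I) (Function('U')(I) = Add(I, Mul(-1, Pow(Add(-2, 8), -1))) = Add(I, Mul(-1, Pow(6, -1))) = Add(I, Mul(-1, Rational(1, 6))) = Add(I, Rational(-1, 6)) = Add(Rational(-1, 6), I))
Add(Function('U')(137), Mul(-1, 32286)) = Add(Add(Rational(-1, 6), 137), Mul(-1, 32286)) = Add(Rational(821, 6), -32286) = Rational(-192895, 6)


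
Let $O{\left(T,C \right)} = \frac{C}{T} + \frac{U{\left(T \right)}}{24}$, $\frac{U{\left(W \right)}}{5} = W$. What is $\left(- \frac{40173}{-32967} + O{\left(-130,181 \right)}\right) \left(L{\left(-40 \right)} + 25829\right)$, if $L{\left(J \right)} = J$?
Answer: $- \frac{54280431401}{77220} \approx -7.0293 \cdot 10^{5}$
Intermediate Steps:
$U{\left(W \right)} = 5 W$
$O{\left(T,C \right)} = \frac{5 T}{24} + \frac{C}{T}$ ($O{\left(T,C \right)} = \frac{C}{T} + \frac{5 T}{24} = \frac{5 T}{24} + \frac{C}{T}$)
$\left(- \frac{40173}{-32967} + O{\left(-130,181 \right)}\right) \left(L{\left(-40 \right)} + 25829\right) = \left(- \frac{40173}{-32967} + \left(\frac{5}{24} \left(-130\right) + \frac{181}{-130}\right)\right) \left(-40 + 25829\right) = \left(\left(-40173\right) \left(- \frac{1}{32967}\right) + \left(- \frac{325}{12} + 181 \left(- \frac{1}{130}\right)\right)\right) 25789 = \left(\frac{13391}{10989} - \frac{22211}{780}\right) 25789 = \left(- \frac{77877233}{2857140}\right) 25789 = - \frac{54280431401}{77220}$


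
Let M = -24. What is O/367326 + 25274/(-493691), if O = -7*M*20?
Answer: -1270832594/30224256711 ≈ -0.042047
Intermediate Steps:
O = 3360 (O = -7*(-24)*20 = 168*20 = 3360)
O/367326 + 25274/(-493691) = 3360/367326 + 25274/(-493691) = 3360*(1/367326) + 25274*(-1/493691) = 560/61221 - 25274/493691 = -1270832594/30224256711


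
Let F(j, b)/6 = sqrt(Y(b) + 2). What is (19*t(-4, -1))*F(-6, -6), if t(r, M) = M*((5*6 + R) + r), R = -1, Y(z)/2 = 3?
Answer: -5700*sqrt(2) ≈ -8061.0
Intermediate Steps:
Y(z) = 6 (Y(z) = 2*3 = 6)
t(r, M) = M*(29 + r) (t(r, M) = M*((5*6 - 1) + r) = M*((30 - 1) + r) = M*(29 + r))
F(j, b) = 12*sqrt(2) (F(j, b) = 6*sqrt(6 + 2) = 6*sqrt(8) = 6*(2*sqrt(2)) = 12*sqrt(2))
(19*t(-4, -1))*F(-6, -6) = (19*(-(29 - 4)))*(12*sqrt(2)) = (19*(-1*25))*(12*sqrt(2)) = (19*(-25))*(12*sqrt(2)) = -5700*sqrt(2)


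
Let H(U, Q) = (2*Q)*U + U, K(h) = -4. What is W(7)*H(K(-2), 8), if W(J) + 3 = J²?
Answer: -3128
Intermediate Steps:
W(J) = -3 + J²
H(U, Q) = U + 2*Q*U (H(U, Q) = 2*Q*U + U = U + 2*Q*U)
W(7)*H(K(-2), 8) = (-3 + 7²)*(-4*(1 + 2*8)) = (-3 + 49)*(-4*(1 + 16)) = 46*(-4*17) = 46*(-68) = -3128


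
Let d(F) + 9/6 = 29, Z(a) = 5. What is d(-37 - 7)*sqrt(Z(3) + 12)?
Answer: 55*sqrt(17)/2 ≈ 113.39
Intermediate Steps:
d(F) = 55/2 (d(F) = -3/2 + 29 = 55/2)
d(-37 - 7)*sqrt(Z(3) + 12) = 55*sqrt(5 + 12)/2 = 55*sqrt(17)/2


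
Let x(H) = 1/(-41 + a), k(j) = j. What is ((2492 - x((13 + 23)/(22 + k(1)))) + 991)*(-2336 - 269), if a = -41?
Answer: -744006235/82 ≈ -9.0732e+6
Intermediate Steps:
x(H) = -1/82 (x(H) = 1/(-41 - 41) = 1/(-82) = -1/82)
((2492 - x((13 + 23)/(22 + k(1)))) + 991)*(-2336 - 269) = ((2492 - 1*(-1/82)) + 991)*(-2336 - 269) = ((2492 + 1/82) + 991)*(-2605) = (204345/82 + 991)*(-2605) = (285607/82)*(-2605) = -744006235/82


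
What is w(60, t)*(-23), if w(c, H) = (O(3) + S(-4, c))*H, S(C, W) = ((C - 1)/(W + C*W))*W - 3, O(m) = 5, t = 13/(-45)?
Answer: 3289/135 ≈ 24.363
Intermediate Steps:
t = -13/45 (t = 13*(-1/45) = -13/45 ≈ -0.28889)
S(C, W) = -3 + W*(-1 + C)/(W + C*W) (S(C, W) = ((-1 + C)/(W + C*W))*W - 3 = W*(-1 + C)/(W + C*W) - 3 = -3 + W*(-1 + C)/(W + C*W))
w(c, H) = 11*H/3 (w(c, H) = (5 + 2*(-2 - 1*(-4))/(1 - 4))*H = (5 + 2*(-2 + 4)/(-3))*H = (5 + 2*(-⅓)*2)*H = (5 - 4/3)*H = 11*H/3)
w(60, t)*(-23) = ((11/3)*(-13/45))*(-23) = -143/135*(-23) = 3289/135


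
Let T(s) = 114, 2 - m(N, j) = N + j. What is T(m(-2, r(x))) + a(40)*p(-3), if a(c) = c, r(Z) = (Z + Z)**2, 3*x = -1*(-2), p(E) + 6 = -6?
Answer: -366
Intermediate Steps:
p(E) = -12 (p(E) = -6 - 6 = -12)
x = 2/3 (x = (-1*(-2))/3 = (1/3)*2 = 2/3 ≈ 0.66667)
r(Z) = 4*Z**2 (r(Z) = (2*Z)**2 = 4*Z**2)
m(N, j) = 2 - N - j (m(N, j) = 2 - (N + j) = 2 + (-N - j) = 2 - N - j)
T(m(-2, r(x))) + a(40)*p(-3) = 114 + 40*(-12) = 114 - 480 = -366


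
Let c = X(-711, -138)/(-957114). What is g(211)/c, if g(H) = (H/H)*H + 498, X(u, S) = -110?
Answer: 339296913/55 ≈ 6.1690e+6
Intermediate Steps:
g(H) = 498 + H (g(H) = 1*H + 498 = H + 498 = 498 + H)
c = 55/478557 (c = -110/(-957114) = -110*(-1/957114) = 55/478557 ≈ 0.00011493)
g(211)/c = (498 + 211)/(55/478557) = 709*(478557/55) = 339296913/55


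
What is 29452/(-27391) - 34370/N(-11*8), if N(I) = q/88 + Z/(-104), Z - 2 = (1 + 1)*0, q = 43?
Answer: -1077010214204/14708967 ≈ -73221.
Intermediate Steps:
Z = 2 (Z = 2 + (1 + 1)*0 = 2 + 2*0 = 2 + 0 = 2)
N(I) = 537/1144 (N(I) = 43/88 + 2/(-104) = 43*(1/88) + 2*(-1/104) = 43/88 - 1/52 = 537/1144)
29452/(-27391) - 34370/N(-11*8) = 29452/(-27391) - 34370/537/1144 = 29452*(-1/27391) - 34370*1144/537 = -29452/27391 - 39319280/537 = -1077010214204/14708967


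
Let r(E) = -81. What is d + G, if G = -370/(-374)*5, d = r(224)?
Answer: -14222/187 ≈ -76.053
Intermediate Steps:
d = -81
G = 925/187 (G = -370*(-1/374)*5 = (185/187)*5 = 925/187 ≈ 4.9465)
d + G = -81 + 925/187 = -14222/187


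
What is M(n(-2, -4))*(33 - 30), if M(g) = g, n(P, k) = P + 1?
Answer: -3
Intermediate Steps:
n(P, k) = 1 + P
M(n(-2, -4))*(33 - 30) = (1 - 2)*(33 - 30) = -1*3 = -3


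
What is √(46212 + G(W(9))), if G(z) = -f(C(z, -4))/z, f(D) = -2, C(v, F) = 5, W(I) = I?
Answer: √415910/3 ≈ 214.97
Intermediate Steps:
G(z) = 2/z (G(z) = -(-2)/z = 2/z)
√(46212 + G(W(9))) = √(46212 + 2/9) = √(415910/9) = √415910/3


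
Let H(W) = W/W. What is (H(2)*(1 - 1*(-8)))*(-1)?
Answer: -9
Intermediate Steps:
H(W) = 1
(H(2)*(1 - 1*(-8)))*(-1) = (1*(1 - 1*(-8)))*(-1) = (1*(1 + 8))*(-1) = (1*9)*(-1) = 9*(-1) = -9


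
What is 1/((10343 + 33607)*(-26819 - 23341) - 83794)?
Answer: -1/2204615794 ≈ -4.5359e-10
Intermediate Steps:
1/((10343 + 33607)*(-26819 - 23341) - 83794) = 1/(43950*(-50160) - 83794) = 1/(-2204532000 - 83794) = 1/(-2204615794) = -1/2204615794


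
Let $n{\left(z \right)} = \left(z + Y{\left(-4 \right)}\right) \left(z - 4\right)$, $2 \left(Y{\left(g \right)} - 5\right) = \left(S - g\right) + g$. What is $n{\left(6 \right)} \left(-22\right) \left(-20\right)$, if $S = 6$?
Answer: $12320$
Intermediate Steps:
$Y{\left(g \right)} = 8$ ($Y{\left(g \right)} = 5 + \frac{\left(6 - g\right) + g}{2} = 5 + \frac{1}{2} \cdot 6 = 5 + 3 = 8$)
$n{\left(z \right)} = \left(-4 + z\right) \left(8 + z\right)$ ($n{\left(z \right)} = \left(z + 8\right) \left(z - 4\right) = \left(8 + z\right) \left(-4 + z\right) = \left(-4 + z\right) \left(8 + z\right)$)
$n{\left(6 \right)} \left(-22\right) \left(-20\right) = \left(-32 + 6^{2} + 4 \cdot 6\right) \left(-22\right) \left(-20\right) = \left(-32 + 36 + 24\right) \left(-22\right) \left(-20\right) = 28 \left(-22\right) \left(-20\right) = \left(-616\right) \left(-20\right) = 12320$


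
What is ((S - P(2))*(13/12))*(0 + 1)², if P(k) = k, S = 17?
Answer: 65/4 ≈ 16.250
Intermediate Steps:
((S - P(2))*(13/12))*(0 + 1)² = ((17 - 1*2)*(13/12))*(0 + 1)² = ((17 - 2)*(13*(1/12)))*1² = (15*(13/12))*1 = (65/4)*1 = 65/4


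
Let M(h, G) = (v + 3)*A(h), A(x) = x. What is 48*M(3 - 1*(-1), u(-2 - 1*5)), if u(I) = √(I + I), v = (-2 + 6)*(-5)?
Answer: -3264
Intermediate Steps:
v = -20 (v = 4*(-5) = -20)
u(I) = √2*√I (u(I) = √(2*I) = √2*√I)
M(h, G) = -17*h (M(h, G) = (-20 + 3)*h = -17*h)
48*M(3 - 1*(-1), u(-2 - 1*5)) = 48*(-17*(3 - 1*(-1))) = 48*(-17*(3 + 1)) = 48*(-17*4) = 48*(-68) = -3264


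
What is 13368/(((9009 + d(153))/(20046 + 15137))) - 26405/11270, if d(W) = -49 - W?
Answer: 1060069069609/19850978 ≈ 53401.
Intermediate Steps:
13368/(((9009 + d(153))/(20046 + 15137))) - 26405/11270 = 13368/(((9009 + (-49 - 1*153))/(20046 + 15137))) - 26405/11270 = 13368/(((9009 + (-49 - 153))/35183)) - 26405*1/11270 = 13368/(((9009 - 202)*(1/35183))) - 5281/2254 = 13368/((8807*(1/35183))) - 5281/2254 = 13368/(8807/35183) - 5281/2254 = 13368*(35183/8807) - 5281/2254 = 470326344/8807 - 5281/2254 = 1060069069609/19850978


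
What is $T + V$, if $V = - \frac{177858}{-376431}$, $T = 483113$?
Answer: $\frac{60619629187}{125477} \approx 4.8311 \cdot 10^{5}$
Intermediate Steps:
$V = \frac{59286}{125477}$ ($V = \left(-177858\right) \left(- \frac{1}{376431}\right) = \frac{59286}{125477} \approx 0.47249$)
$T + V = 483113 + \frac{59286}{125477} = \frac{60619629187}{125477}$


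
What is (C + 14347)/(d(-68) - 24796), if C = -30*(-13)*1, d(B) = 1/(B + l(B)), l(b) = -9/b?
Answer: -68011255/114433608 ≈ -0.59433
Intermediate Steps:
d(B) = 1/(B - 9/B)
C = 390 (C = 390*1 = 390)
(C + 14347)/(d(-68) - 24796) = (390 + 14347)/(-68/(-9 + (-68)**2) - 24796) = 14737/(-68/(-9 + 4624) - 24796) = 14737/(-68/4615 - 24796) = 14737/(-114433608/4615) = 14737*(-4615/114433608) = -68011255/114433608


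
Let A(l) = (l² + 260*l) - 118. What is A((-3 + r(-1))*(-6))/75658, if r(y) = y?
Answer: 3349/37829 ≈ 0.088530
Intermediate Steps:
A(l) = -118 + l² + 260*l
A((-3 + r(-1))*(-6))/75658 = (-118 + ((-3 - 1)*(-6))² + 260*((-3 - 1)*(-6)))/75658 = (-118 + (-4*(-6))² + 260*(-4*(-6)))*(1/75658) = (-118 + 24² + 260*24)*(1/75658) = (-118 + 576 + 6240)*(1/75658) = 6698*(1/75658) = 3349/37829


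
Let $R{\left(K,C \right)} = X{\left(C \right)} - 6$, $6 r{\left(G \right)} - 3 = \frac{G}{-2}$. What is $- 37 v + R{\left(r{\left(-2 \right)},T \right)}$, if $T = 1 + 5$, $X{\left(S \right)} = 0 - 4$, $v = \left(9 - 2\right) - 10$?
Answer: $101$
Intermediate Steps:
$v = -3$ ($v = 7 - 10 = -3$)
$X{\left(S \right)} = -4$
$r{\left(G \right)} = \frac{1}{2} - \frac{G}{12}$ ($r{\left(G \right)} = \frac{1}{2} + \frac{G \frac{1}{-2}}{6} = \frac{1}{2} + \frac{G \left(- \frac{1}{2}\right)}{6} = \frac{1}{2} + \frac{\left(- \frac{1}{2}\right) G}{6} = \frac{1}{2} - \frac{G}{12}$)
$T = 6$
$R{\left(K,C \right)} = -10$ ($R{\left(K,C \right)} = -4 - 6 = -10$)
$- 37 v + R{\left(r{\left(-2 \right)},T \right)} = \left(-37\right) \left(-3\right) - 10 = 111 - 10 = 101$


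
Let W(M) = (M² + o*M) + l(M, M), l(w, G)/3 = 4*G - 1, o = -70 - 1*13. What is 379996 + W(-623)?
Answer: 812355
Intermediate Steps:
o = -83 (o = -70 - 13 = -83)
l(w, G) = -3 + 12*G (l(w, G) = 3*(4*G - 1) = 3*(-1 + 4*G) = -3 + 12*G)
W(M) = -3 + M² - 71*M (W(M) = (M² - 83*M) + (-3 + 12*M) = -3 + M² - 71*M)
379996 + W(-623) = 379996 + (-3 + (-623)² - 71*(-623)) = 379996 + (-3 + 388129 + 44233) = 379996 + 432359 = 812355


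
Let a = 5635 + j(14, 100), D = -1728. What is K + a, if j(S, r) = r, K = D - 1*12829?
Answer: -8822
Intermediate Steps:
K = -14557 (K = -1728 - 1*12829 = -1728 - 12829 = -14557)
a = 5735 (a = 5635 + 100 = 5735)
K + a = -14557 + 5735 = -8822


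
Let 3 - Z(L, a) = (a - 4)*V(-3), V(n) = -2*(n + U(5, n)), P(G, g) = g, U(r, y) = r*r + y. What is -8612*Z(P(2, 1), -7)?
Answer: 3573980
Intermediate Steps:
U(r, y) = y + r² (U(r, y) = r² + y = y + r²)
V(n) = -50 - 4*n (V(n) = -2*(n + (n + 5²)) = -2*(n + (n + 25)) = -2*(n + (25 + n)) = -2*(25 + 2*n) = -50 - 4*n)
Z(L, a) = -149 + 38*a (Z(L, a) = 3 - (a - 4)*(-50 - 4*(-3)) = 3 - (-4 + a)*(-50 + 12) = 3 - (-4 + a)*(-38) = 3 - (152 - 38*a) = 3 + (-152 + 38*a) = -149 + 38*a)
-8612*Z(P(2, 1), -7) = -8612*(-149 + 38*(-7)) = -8612*(-149 - 266) = -8612*(-415) = 3573980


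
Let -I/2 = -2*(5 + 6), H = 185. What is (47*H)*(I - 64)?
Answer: -173900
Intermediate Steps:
I = 44 (I = -(-4)*(5 + 6) = -(-4)*11 = -2*(-22) = 44)
(47*H)*(I - 64) = (47*185)*(44 - 64) = 8695*(-20) = -173900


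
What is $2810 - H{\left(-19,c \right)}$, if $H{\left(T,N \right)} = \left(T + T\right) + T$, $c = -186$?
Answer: $2867$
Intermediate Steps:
$H{\left(T,N \right)} = 3 T$ ($H{\left(T,N \right)} = 2 T + T = 3 T$)
$2810 - H{\left(-19,c \right)} = 2810 - 3 \left(-19\right) = 2810 - -57 = 2810 + 57 = 2867$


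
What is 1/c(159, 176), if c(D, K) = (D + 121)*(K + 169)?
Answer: 1/96600 ≈ 1.0352e-5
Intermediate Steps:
c(D, K) = (121 + D)*(169 + K)
1/c(159, 176) = 1/(20449 + 121*176 + 169*159 + 159*176) = 1/(20449 + 21296 + 26871 + 27984) = 1/96600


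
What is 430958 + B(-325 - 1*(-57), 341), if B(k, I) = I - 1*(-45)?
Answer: 431344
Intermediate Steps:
B(k, I) = 45 + I (B(k, I) = I + 45 = 45 + I)
430958 + B(-325 - 1*(-57), 341) = 430958 + (45 + 341) = 430958 + 386 = 431344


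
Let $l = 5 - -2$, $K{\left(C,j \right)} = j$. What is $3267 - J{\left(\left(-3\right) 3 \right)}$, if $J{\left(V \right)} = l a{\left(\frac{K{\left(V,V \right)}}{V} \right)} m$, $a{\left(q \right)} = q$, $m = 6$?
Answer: $3225$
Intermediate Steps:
$l = 7$ ($l = 5 + 2 = 7$)
$J{\left(V \right)} = 42$ ($J{\left(V \right)} = 7 \frac{V}{V} 6 = 7 \cdot 1 \cdot 6 = 7 \cdot 6 = 42$)
$3267 - J{\left(\left(-3\right) 3 \right)} = 3267 - 42 = 3225$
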